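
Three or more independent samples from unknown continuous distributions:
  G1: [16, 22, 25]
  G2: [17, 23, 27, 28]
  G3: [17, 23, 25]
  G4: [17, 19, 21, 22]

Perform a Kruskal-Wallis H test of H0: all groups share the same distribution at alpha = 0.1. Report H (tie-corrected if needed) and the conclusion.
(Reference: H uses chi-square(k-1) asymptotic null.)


Step 1: Combine all N = 14 observations and assign midranks.
sorted (value, group, rank): (16,G1,1), (17,G2,3), (17,G3,3), (17,G4,3), (19,G4,5), (21,G4,6), (22,G1,7.5), (22,G4,7.5), (23,G2,9.5), (23,G3,9.5), (25,G1,11.5), (25,G3,11.5), (27,G2,13), (28,G2,14)
Step 2: Sum ranks within each group.
R_1 = 20 (n_1 = 3)
R_2 = 39.5 (n_2 = 4)
R_3 = 24 (n_3 = 3)
R_4 = 21.5 (n_4 = 4)
Step 3: H = 12/(N(N+1)) * sum(R_i^2/n_i) - 3(N+1)
     = 12/(14*15) * (20^2/3 + 39.5^2/4 + 24^2/3 + 21.5^2/4) - 3*15
     = 0.057143 * 830.958 - 45
     = 2.483333.
Step 4: Ties present; correction factor C = 1 - 42/(14^3 - 14) = 0.984615. Corrected H = 2.483333 / 0.984615 = 2.522135.
Step 5: Under H0, H ~ chi^2(3); p-value = 0.471304.
Step 6: alpha = 0.1. fail to reject H0.

H = 2.5221, df = 3, p = 0.471304, fail to reject H0.


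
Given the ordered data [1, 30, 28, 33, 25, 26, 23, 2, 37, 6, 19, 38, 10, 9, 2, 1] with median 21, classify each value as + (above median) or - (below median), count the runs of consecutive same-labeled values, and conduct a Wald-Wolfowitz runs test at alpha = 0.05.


Step 1: Compute median = 21; label A = above, B = below.
Labels in order: BAAAAAABABBABBBB  (n_A = 8, n_B = 8)
Step 2: Count runs R = 7.
Step 3: Under H0 (random ordering), E[R] = 2*n_A*n_B/(n_A+n_B) + 1 = 2*8*8/16 + 1 = 9.0000.
        Var[R] = 2*n_A*n_B*(2*n_A*n_B - n_A - n_B) / ((n_A+n_B)^2 * (n_A+n_B-1)) = 14336/3840 = 3.7333.
        SD[R] = 1.9322.
Step 4: Continuity-corrected z = (R + 0.5 - E[R]) / SD[R] = (7 + 0.5 - 9.0000) / 1.9322 = -0.7763.
Step 5: Two-sided p-value via normal approximation = 2*(1 - Phi(|z|)) = 0.437558.
Step 6: alpha = 0.05. fail to reject H0.

R = 7, z = -0.7763, p = 0.437558, fail to reject H0.


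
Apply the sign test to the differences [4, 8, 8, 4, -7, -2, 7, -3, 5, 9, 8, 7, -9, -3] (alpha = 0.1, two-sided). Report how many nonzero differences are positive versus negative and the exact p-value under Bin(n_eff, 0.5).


Step 1: Discard zero differences. Original n = 14; n_eff = number of nonzero differences = 14.
Nonzero differences (with sign): +4, +8, +8, +4, -7, -2, +7, -3, +5, +9, +8, +7, -9, -3
Step 2: Count signs: positive = 9, negative = 5.
Step 3: Under H0: P(positive) = 0.5, so the number of positives S ~ Bin(14, 0.5).
Step 4: Two-sided exact p-value = sum of Bin(14,0.5) probabilities at or below the observed probability = 0.423950.
Step 5: alpha = 0.1. fail to reject H0.

n_eff = 14, pos = 9, neg = 5, p = 0.423950, fail to reject H0.


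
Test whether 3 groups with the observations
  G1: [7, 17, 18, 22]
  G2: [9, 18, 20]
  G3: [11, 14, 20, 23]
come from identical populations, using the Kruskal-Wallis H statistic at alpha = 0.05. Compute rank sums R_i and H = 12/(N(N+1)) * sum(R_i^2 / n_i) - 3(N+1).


Step 1: Combine all N = 11 observations and assign midranks.
sorted (value, group, rank): (7,G1,1), (9,G2,2), (11,G3,3), (14,G3,4), (17,G1,5), (18,G1,6.5), (18,G2,6.5), (20,G2,8.5), (20,G3,8.5), (22,G1,10), (23,G3,11)
Step 2: Sum ranks within each group.
R_1 = 22.5 (n_1 = 4)
R_2 = 17 (n_2 = 3)
R_3 = 26.5 (n_3 = 4)
Step 3: H = 12/(N(N+1)) * sum(R_i^2/n_i) - 3(N+1)
     = 12/(11*12) * (22.5^2/4 + 17^2/3 + 26.5^2/4) - 3*12
     = 0.090909 * 398.458 - 36
     = 0.223485.
Step 4: Ties present; correction factor C = 1 - 12/(11^3 - 11) = 0.990909. Corrected H = 0.223485 / 0.990909 = 0.225535.
Step 5: Under H0, H ~ chi^2(2); p-value = 0.893358.
Step 6: alpha = 0.05. fail to reject H0.

H = 0.2255, df = 2, p = 0.893358, fail to reject H0.


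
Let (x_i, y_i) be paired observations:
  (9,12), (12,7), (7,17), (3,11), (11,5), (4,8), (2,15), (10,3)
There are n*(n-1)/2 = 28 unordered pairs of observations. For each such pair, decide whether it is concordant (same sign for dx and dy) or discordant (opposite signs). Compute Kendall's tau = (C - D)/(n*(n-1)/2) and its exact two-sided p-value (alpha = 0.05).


Step 1: Enumerate the 28 unordered pairs (i,j) with i<j and classify each by sign(x_j-x_i) * sign(y_j-y_i).
  (1,2):dx=+3,dy=-5->D; (1,3):dx=-2,dy=+5->D; (1,4):dx=-6,dy=-1->C; (1,5):dx=+2,dy=-7->D
  (1,6):dx=-5,dy=-4->C; (1,7):dx=-7,dy=+3->D; (1,8):dx=+1,dy=-9->D; (2,3):dx=-5,dy=+10->D
  (2,4):dx=-9,dy=+4->D; (2,5):dx=-1,dy=-2->C; (2,6):dx=-8,dy=+1->D; (2,7):dx=-10,dy=+8->D
  (2,8):dx=-2,dy=-4->C; (3,4):dx=-4,dy=-6->C; (3,5):dx=+4,dy=-12->D; (3,6):dx=-3,dy=-9->C
  (3,7):dx=-5,dy=-2->C; (3,8):dx=+3,dy=-14->D; (4,5):dx=+8,dy=-6->D; (4,6):dx=+1,dy=-3->D
  (4,7):dx=-1,dy=+4->D; (4,8):dx=+7,dy=-8->D; (5,6):dx=-7,dy=+3->D; (5,7):dx=-9,dy=+10->D
  (5,8):dx=-1,dy=-2->C; (6,7):dx=-2,dy=+7->D; (6,8):dx=+6,dy=-5->D; (7,8):dx=+8,dy=-12->D
Step 2: C = 8, D = 20, total pairs = 28.
Step 3: tau = (C - D)/(n(n-1)/2) = (8 - 20)/28 = -0.428571.
Step 4: Exact two-sided p-value (enumerate n! = 40320 permutations of y under H0): p = 0.178869.
Step 5: alpha = 0.05. fail to reject H0.

tau_b = -0.4286 (C=8, D=20), p = 0.178869, fail to reject H0.


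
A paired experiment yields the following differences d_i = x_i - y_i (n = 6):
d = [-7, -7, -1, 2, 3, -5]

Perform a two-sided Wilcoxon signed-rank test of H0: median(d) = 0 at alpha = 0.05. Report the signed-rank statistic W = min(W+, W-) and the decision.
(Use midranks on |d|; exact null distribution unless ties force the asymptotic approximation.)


Step 1: Drop any zero differences (none here) and take |d_i|.
|d| = [7, 7, 1, 2, 3, 5]
Step 2: Midrank |d_i| (ties get averaged ranks).
ranks: |7|->5.5, |7|->5.5, |1|->1, |2|->2, |3|->3, |5|->4
Step 3: Attach original signs; sum ranks with positive sign and with negative sign.
W+ = 2 + 3 = 5
W- = 5.5 + 5.5 + 1 + 4 = 16
(Check: W+ + W- = 21 should equal n(n+1)/2 = 21.)
Step 4: Test statistic W = min(W+, W-) = 5.
Step 5: Ties in |d|, so use the tie-corrected normal approximation.
        E[W] = n(n+1)/4 = 6*7/4 = 10.5.
        Tie groups: |d|=7 (t=2); sum(t^3 - t) = 6.
        Var[W] = n(n+1)(2n+1)/24 - sum(t^3-t)/48 = 546/24 - 6/48 = 22.625.
        z = (W - E[W]) / sqrt(Var[W]) = (5 - 10.5) / 4.7566 = -1.1563.
        Two-sided p = 2*Phi(z) = 0.247561.
Step 6: alpha = 0.05. fail to reject H0.

W+ = 5, W- = 16, W = min = 5, p = 0.247561, fail to reject H0.


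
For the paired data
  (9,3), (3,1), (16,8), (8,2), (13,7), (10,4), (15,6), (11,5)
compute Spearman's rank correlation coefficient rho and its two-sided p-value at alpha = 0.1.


Step 1: Rank x and y separately (midranks; no ties here).
rank(x): 9->3, 3->1, 16->8, 8->2, 13->6, 10->4, 15->7, 11->5
rank(y): 3->3, 1->1, 8->8, 2->2, 7->7, 4->4, 6->6, 5->5
Step 2: d_i = R_x(i) - R_y(i); compute d_i^2.
  (3-3)^2=0, (1-1)^2=0, (8-8)^2=0, (2-2)^2=0, (6-7)^2=1, (4-4)^2=0, (7-6)^2=1, (5-5)^2=0
sum(d^2) = 2.
Step 3: rho = 1 - 6*2 / (8*(8^2 - 1)) = 1 - 12/504 = 0.976190.
Step 4: Under H0, t = rho * sqrt((n-2)/(1-rho^2)) = 11.0235 ~ t(6).
Step 5: Two-sided p-value from the t-distribution with 6 df = 0.000033.
Step 6: alpha = 0.1. reject H0.

rho = 0.9762, p = 0.000033, reject H0 at alpha = 0.1.


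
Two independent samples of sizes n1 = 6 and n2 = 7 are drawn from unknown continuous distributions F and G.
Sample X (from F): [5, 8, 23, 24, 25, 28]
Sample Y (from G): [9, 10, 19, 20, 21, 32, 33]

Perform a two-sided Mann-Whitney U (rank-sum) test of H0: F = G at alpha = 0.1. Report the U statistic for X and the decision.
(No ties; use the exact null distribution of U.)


Step 1: Combine and sort all 13 observations; assign midranks.
sorted (value, group): (5,X), (8,X), (9,Y), (10,Y), (19,Y), (20,Y), (21,Y), (23,X), (24,X), (25,X), (28,X), (32,Y), (33,Y)
ranks: 5->1, 8->2, 9->3, 10->4, 19->5, 20->6, 21->7, 23->8, 24->9, 25->10, 28->11, 32->12, 33->13
Step 2: Rank sum for X: R1 = 1 + 2 + 8 + 9 + 10 + 11 = 41.
Step 3: U_X = R1 - n1(n1+1)/2 = 41 - 6*7/2 = 41 - 21 = 20.
       U_Y = n1*n2 - U_X = 42 - 20 = 22.
Step 4: No ties, so the exact null distribution of U (based on enumerating the C(13,6) = 1716 equally likely rank assignments) gives the two-sided p-value.
Step 5: p-value = 0.945221; compare to alpha = 0.1. fail to reject H0.

U_X = 20, p = 0.945221, fail to reject H0 at alpha = 0.1.


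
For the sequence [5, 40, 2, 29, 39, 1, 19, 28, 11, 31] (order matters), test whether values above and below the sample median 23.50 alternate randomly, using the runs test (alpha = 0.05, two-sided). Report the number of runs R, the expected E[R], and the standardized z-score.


Step 1: Compute median = 23.50; label A = above, B = below.
Labels in order: BABAABBABA  (n_A = 5, n_B = 5)
Step 2: Count runs R = 8.
Step 3: Under H0 (random ordering), E[R] = 2*n_A*n_B/(n_A+n_B) + 1 = 2*5*5/10 + 1 = 6.0000.
        Var[R] = 2*n_A*n_B*(2*n_A*n_B - n_A - n_B) / ((n_A+n_B)^2 * (n_A+n_B-1)) = 2000/900 = 2.2222.
        SD[R] = 1.4907.
Step 4: Continuity-corrected z = (R - 0.5 - E[R]) / SD[R] = (8 - 0.5 - 6.0000) / 1.4907 = 1.0062.
Step 5: Two-sided p-value via normal approximation = 2*(1 - Phi(|z|)) = 0.314305.
Step 6: alpha = 0.05. fail to reject H0.

R = 8, z = 1.0062, p = 0.314305, fail to reject H0.


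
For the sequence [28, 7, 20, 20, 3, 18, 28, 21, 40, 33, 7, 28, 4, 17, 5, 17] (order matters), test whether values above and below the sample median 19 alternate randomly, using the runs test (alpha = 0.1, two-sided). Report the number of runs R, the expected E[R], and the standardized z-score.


Step 1: Compute median = 19; label A = above, B = below.
Labels in order: ABAABBAAAABABBBB  (n_A = 8, n_B = 8)
Step 2: Count runs R = 8.
Step 3: Under H0 (random ordering), E[R] = 2*n_A*n_B/(n_A+n_B) + 1 = 2*8*8/16 + 1 = 9.0000.
        Var[R] = 2*n_A*n_B*(2*n_A*n_B - n_A - n_B) / ((n_A+n_B)^2 * (n_A+n_B-1)) = 14336/3840 = 3.7333.
        SD[R] = 1.9322.
Step 4: Continuity-corrected z = (R + 0.5 - E[R]) / SD[R] = (8 + 0.5 - 9.0000) / 1.9322 = -0.2588.
Step 5: Two-sided p-value via normal approximation = 2*(1 - Phi(|z|)) = 0.795809.
Step 6: alpha = 0.1. fail to reject H0.

R = 8, z = -0.2588, p = 0.795809, fail to reject H0.


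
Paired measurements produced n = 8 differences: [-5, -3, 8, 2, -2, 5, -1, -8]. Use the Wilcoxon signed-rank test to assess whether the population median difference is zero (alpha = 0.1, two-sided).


Step 1: Drop any zero differences (none here) and take |d_i|.
|d| = [5, 3, 8, 2, 2, 5, 1, 8]
Step 2: Midrank |d_i| (ties get averaged ranks).
ranks: |5|->5.5, |3|->4, |8|->7.5, |2|->2.5, |2|->2.5, |5|->5.5, |1|->1, |8|->7.5
Step 3: Attach original signs; sum ranks with positive sign and with negative sign.
W+ = 7.5 + 2.5 + 5.5 = 15.5
W- = 5.5 + 4 + 2.5 + 1 + 7.5 = 20.5
(Check: W+ + W- = 36 should equal n(n+1)/2 = 36.)
Step 4: Test statistic W = min(W+, W-) = 15.5.
Step 5: Ties in |d|, so use the tie-corrected normal approximation.
        E[W] = n(n+1)/4 = 8*9/4 = 18.
        Tie groups: |d|=2 (t=2), |d|=5 (t=2), |d|=8 (t=2); sum(t^3 - t) = 18.
        Var[W] = n(n+1)(2n+1)/24 - sum(t^3-t)/48 = 1224/24 - 18/48 = 50.625.
        z = (W - E[W]) / sqrt(Var[W]) = (15.5 - 18) / 7.1151 = -0.3514.
        Two-sided p = 2*Phi(z) = 0.725315.
Step 6: alpha = 0.1. fail to reject H0.

W+ = 15.5, W- = 20.5, W = min = 15.5, p = 0.725315, fail to reject H0.


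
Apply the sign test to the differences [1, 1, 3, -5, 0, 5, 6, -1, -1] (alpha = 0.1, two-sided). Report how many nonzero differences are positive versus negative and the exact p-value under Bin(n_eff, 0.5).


Step 1: Discard zero differences. Original n = 9; n_eff = number of nonzero differences = 8.
Nonzero differences (with sign): +1, +1, +3, -5, +5, +6, -1, -1
Step 2: Count signs: positive = 5, negative = 3.
Step 3: Under H0: P(positive) = 0.5, so the number of positives S ~ Bin(8, 0.5).
Step 4: Two-sided exact p-value = sum of Bin(8,0.5) probabilities at or below the observed probability = 0.726562.
Step 5: alpha = 0.1. fail to reject H0.

n_eff = 8, pos = 5, neg = 3, p = 0.726562, fail to reject H0.


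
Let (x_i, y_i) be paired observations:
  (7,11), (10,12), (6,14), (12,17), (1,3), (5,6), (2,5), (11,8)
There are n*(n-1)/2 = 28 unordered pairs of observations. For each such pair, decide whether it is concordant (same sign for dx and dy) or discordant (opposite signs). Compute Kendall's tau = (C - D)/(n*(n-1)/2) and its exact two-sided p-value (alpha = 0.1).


Step 1: Enumerate the 28 unordered pairs (i,j) with i<j and classify each by sign(x_j-x_i) * sign(y_j-y_i).
  (1,2):dx=+3,dy=+1->C; (1,3):dx=-1,dy=+3->D; (1,4):dx=+5,dy=+6->C; (1,5):dx=-6,dy=-8->C
  (1,6):dx=-2,dy=-5->C; (1,7):dx=-5,dy=-6->C; (1,8):dx=+4,dy=-3->D; (2,3):dx=-4,dy=+2->D
  (2,4):dx=+2,dy=+5->C; (2,5):dx=-9,dy=-9->C; (2,6):dx=-5,dy=-6->C; (2,7):dx=-8,dy=-7->C
  (2,8):dx=+1,dy=-4->D; (3,4):dx=+6,dy=+3->C; (3,5):dx=-5,dy=-11->C; (3,6):dx=-1,dy=-8->C
  (3,7):dx=-4,dy=-9->C; (3,8):dx=+5,dy=-6->D; (4,5):dx=-11,dy=-14->C; (4,6):dx=-7,dy=-11->C
  (4,7):dx=-10,dy=-12->C; (4,8):dx=-1,dy=-9->C; (5,6):dx=+4,dy=+3->C; (5,7):dx=+1,dy=+2->C
  (5,8):dx=+10,dy=+5->C; (6,7):dx=-3,dy=-1->C; (6,8):dx=+6,dy=+2->C; (7,8):dx=+9,dy=+3->C
Step 2: C = 23, D = 5, total pairs = 28.
Step 3: tau = (C - D)/(n(n-1)/2) = (23 - 5)/28 = 0.642857.
Step 4: Exact two-sided p-value (enumerate n! = 40320 permutations of y under H0): p = 0.031151.
Step 5: alpha = 0.1. reject H0.

tau_b = 0.6429 (C=23, D=5), p = 0.031151, reject H0.


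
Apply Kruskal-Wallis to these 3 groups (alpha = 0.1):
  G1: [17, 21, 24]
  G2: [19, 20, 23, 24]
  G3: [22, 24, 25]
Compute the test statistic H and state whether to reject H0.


Step 1: Combine all N = 10 observations and assign midranks.
sorted (value, group, rank): (17,G1,1), (19,G2,2), (20,G2,3), (21,G1,4), (22,G3,5), (23,G2,6), (24,G1,8), (24,G2,8), (24,G3,8), (25,G3,10)
Step 2: Sum ranks within each group.
R_1 = 13 (n_1 = 3)
R_2 = 19 (n_2 = 4)
R_3 = 23 (n_3 = 3)
Step 3: H = 12/(N(N+1)) * sum(R_i^2/n_i) - 3(N+1)
     = 12/(10*11) * (13^2/3 + 19^2/4 + 23^2/3) - 3*11
     = 0.109091 * 322.917 - 33
     = 2.227273.
Step 4: Ties present; correction factor C = 1 - 24/(10^3 - 10) = 0.975758. Corrected H = 2.227273 / 0.975758 = 2.282609.
Step 5: Under H0, H ~ chi^2(2); p-value = 0.319402.
Step 6: alpha = 0.1. fail to reject H0.

H = 2.2826, df = 2, p = 0.319402, fail to reject H0.


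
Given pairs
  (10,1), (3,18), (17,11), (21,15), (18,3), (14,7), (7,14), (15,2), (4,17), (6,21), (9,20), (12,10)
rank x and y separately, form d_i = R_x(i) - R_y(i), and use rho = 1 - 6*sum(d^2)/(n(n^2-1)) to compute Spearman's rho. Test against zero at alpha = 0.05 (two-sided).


Step 1: Rank x and y separately (midranks; no ties here).
rank(x): 10->6, 3->1, 17->10, 21->12, 18->11, 14->8, 7->4, 15->9, 4->2, 6->3, 9->5, 12->7
rank(y): 1->1, 18->10, 11->6, 15->8, 3->3, 7->4, 14->7, 2->2, 17->9, 21->12, 20->11, 10->5
Step 2: d_i = R_x(i) - R_y(i); compute d_i^2.
  (6-1)^2=25, (1-10)^2=81, (10-6)^2=16, (12-8)^2=16, (11-3)^2=64, (8-4)^2=16, (4-7)^2=9, (9-2)^2=49, (2-9)^2=49, (3-12)^2=81, (5-11)^2=36, (7-5)^2=4
sum(d^2) = 446.
Step 3: rho = 1 - 6*446 / (12*(12^2 - 1)) = 1 - 2676/1716 = -0.559441.
Step 4: Under H0, t = rho * sqrt((n-2)/(1-rho^2)) = -2.1344 ~ t(10).
Step 5: Two-sided p-value from the t-distribution with 10 df = 0.058589.
Step 6: alpha = 0.05. fail to reject H0.

rho = -0.5594, p = 0.058589, fail to reject H0 at alpha = 0.05.


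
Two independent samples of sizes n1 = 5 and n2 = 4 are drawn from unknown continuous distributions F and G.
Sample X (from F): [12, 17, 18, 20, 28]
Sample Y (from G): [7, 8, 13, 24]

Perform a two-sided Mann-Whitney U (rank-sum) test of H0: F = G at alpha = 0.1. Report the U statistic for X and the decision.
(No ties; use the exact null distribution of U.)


Step 1: Combine and sort all 9 observations; assign midranks.
sorted (value, group): (7,Y), (8,Y), (12,X), (13,Y), (17,X), (18,X), (20,X), (24,Y), (28,X)
ranks: 7->1, 8->2, 12->3, 13->4, 17->5, 18->6, 20->7, 24->8, 28->9
Step 2: Rank sum for X: R1 = 3 + 5 + 6 + 7 + 9 = 30.
Step 3: U_X = R1 - n1(n1+1)/2 = 30 - 5*6/2 = 30 - 15 = 15.
       U_Y = n1*n2 - U_X = 20 - 15 = 5.
Step 4: No ties, so the exact null distribution of U (based on enumerating the C(9,5) = 126 equally likely rank assignments) gives the two-sided p-value.
Step 5: p-value = 0.285714; compare to alpha = 0.1. fail to reject H0.

U_X = 15, p = 0.285714, fail to reject H0 at alpha = 0.1.


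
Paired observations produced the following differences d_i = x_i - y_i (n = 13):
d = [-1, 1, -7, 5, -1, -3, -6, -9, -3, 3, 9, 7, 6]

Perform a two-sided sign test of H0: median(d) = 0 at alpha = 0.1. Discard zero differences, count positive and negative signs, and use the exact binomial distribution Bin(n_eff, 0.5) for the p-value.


Step 1: Discard zero differences. Original n = 13; n_eff = number of nonzero differences = 13.
Nonzero differences (with sign): -1, +1, -7, +5, -1, -3, -6, -9, -3, +3, +9, +7, +6
Step 2: Count signs: positive = 6, negative = 7.
Step 3: Under H0: P(positive) = 0.5, so the number of positives S ~ Bin(13, 0.5).
Step 4: Two-sided exact p-value = sum of Bin(13,0.5) probabilities at or below the observed probability = 1.000000.
Step 5: alpha = 0.1. fail to reject H0.

n_eff = 13, pos = 6, neg = 7, p = 1.000000, fail to reject H0.


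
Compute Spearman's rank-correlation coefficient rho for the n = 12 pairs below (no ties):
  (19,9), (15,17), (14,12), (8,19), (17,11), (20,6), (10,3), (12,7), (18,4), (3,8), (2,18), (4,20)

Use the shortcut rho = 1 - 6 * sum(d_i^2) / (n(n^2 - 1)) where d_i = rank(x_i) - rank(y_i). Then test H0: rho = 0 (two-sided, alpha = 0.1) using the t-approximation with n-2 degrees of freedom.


Step 1: Rank x and y separately (midranks; no ties here).
rank(x): 19->11, 15->8, 14->7, 8->4, 17->9, 20->12, 10->5, 12->6, 18->10, 3->2, 2->1, 4->3
rank(y): 9->6, 17->9, 12->8, 19->11, 11->7, 6->3, 3->1, 7->4, 4->2, 8->5, 18->10, 20->12
Step 2: d_i = R_x(i) - R_y(i); compute d_i^2.
  (11-6)^2=25, (8-9)^2=1, (7-8)^2=1, (4-11)^2=49, (9-7)^2=4, (12-3)^2=81, (5-1)^2=16, (6-4)^2=4, (10-2)^2=64, (2-5)^2=9, (1-10)^2=81, (3-12)^2=81
sum(d^2) = 416.
Step 3: rho = 1 - 6*416 / (12*(12^2 - 1)) = 1 - 2496/1716 = -0.454545.
Step 4: Under H0, t = rho * sqrt((n-2)/(1-rho^2)) = -1.6137 ~ t(10).
Step 5: Two-sided p-value from the t-distribution with 10 df = 0.137658.
Step 6: alpha = 0.1. fail to reject H0.

rho = -0.4545, p = 0.137658, fail to reject H0 at alpha = 0.1.


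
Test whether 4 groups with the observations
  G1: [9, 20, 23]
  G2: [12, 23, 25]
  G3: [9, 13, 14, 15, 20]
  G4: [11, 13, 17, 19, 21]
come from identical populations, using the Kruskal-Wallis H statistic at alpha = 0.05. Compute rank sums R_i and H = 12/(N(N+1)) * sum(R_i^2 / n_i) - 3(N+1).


Step 1: Combine all N = 16 observations and assign midranks.
sorted (value, group, rank): (9,G1,1.5), (9,G3,1.5), (11,G4,3), (12,G2,4), (13,G3,5.5), (13,G4,5.5), (14,G3,7), (15,G3,8), (17,G4,9), (19,G4,10), (20,G1,11.5), (20,G3,11.5), (21,G4,13), (23,G1,14.5), (23,G2,14.5), (25,G2,16)
Step 2: Sum ranks within each group.
R_1 = 27.5 (n_1 = 3)
R_2 = 34.5 (n_2 = 3)
R_3 = 33.5 (n_3 = 5)
R_4 = 40.5 (n_4 = 5)
Step 3: H = 12/(N(N+1)) * sum(R_i^2/n_i) - 3(N+1)
     = 12/(16*17) * (27.5^2/3 + 34.5^2/3 + 33.5^2/5 + 40.5^2/5) - 3*17
     = 0.044118 * 1201.33 - 51
     = 2.000000.
Step 4: Ties present; correction factor C = 1 - 24/(16^3 - 16) = 0.994118. Corrected H = 2.000000 / 0.994118 = 2.011834.
Step 5: Under H0, H ~ chi^2(3); p-value = 0.569954.
Step 6: alpha = 0.05. fail to reject H0.

H = 2.0118, df = 3, p = 0.569954, fail to reject H0.


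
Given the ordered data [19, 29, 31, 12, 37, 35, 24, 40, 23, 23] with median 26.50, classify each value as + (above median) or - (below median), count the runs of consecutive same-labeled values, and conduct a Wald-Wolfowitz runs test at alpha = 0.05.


Step 1: Compute median = 26.50; label A = above, B = below.
Labels in order: BAABAABABB  (n_A = 5, n_B = 5)
Step 2: Count runs R = 7.
Step 3: Under H0 (random ordering), E[R] = 2*n_A*n_B/(n_A+n_B) + 1 = 2*5*5/10 + 1 = 6.0000.
        Var[R] = 2*n_A*n_B*(2*n_A*n_B - n_A - n_B) / ((n_A+n_B)^2 * (n_A+n_B-1)) = 2000/900 = 2.2222.
        SD[R] = 1.4907.
Step 4: Continuity-corrected z = (R - 0.5 - E[R]) / SD[R] = (7 - 0.5 - 6.0000) / 1.4907 = 0.3354.
Step 5: Two-sided p-value via normal approximation = 2*(1 - Phi(|z|)) = 0.737316.
Step 6: alpha = 0.05. fail to reject H0.

R = 7, z = 0.3354, p = 0.737316, fail to reject H0.


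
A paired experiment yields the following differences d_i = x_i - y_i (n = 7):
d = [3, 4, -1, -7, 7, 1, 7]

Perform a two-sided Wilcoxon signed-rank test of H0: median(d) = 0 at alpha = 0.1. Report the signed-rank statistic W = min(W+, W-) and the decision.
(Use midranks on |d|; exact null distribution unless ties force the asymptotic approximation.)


Step 1: Drop any zero differences (none here) and take |d_i|.
|d| = [3, 4, 1, 7, 7, 1, 7]
Step 2: Midrank |d_i| (ties get averaged ranks).
ranks: |3|->3, |4|->4, |1|->1.5, |7|->6, |7|->6, |1|->1.5, |7|->6
Step 3: Attach original signs; sum ranks with positive sign and with negative sign.
W+ = 3 + 4 + 6 + 1.5 + 6 = 20.5
W- = 1.5 + 6 = 7.5
(Check: W+ + W- = 28 should equal n(n+1)/2 = 28.)
Step 4: Test statistic W = min(W+, W-) = 7.5.
Step 5: Ties in |d|, so use the tie-corrected normal approximation.
        E[W] = n(n+1)/4 = 7*8/4 = 14.
        Tie groups: |d|=1 (t=2), |d|=7 (t=3); sum(t^3 - t) = 30.
        Var[W] = n(n+1)(2n+1)/24 - sum(t^3-t)/48 = 840/24 - 30/48 = 34.375.
        z = (W - E[W]) / sqrt(Var[W]) = (7.5 - 14) / 5.8630 = -1.1086.
        Two-sided p = 2*Phi(z) = 0.267584.
Step 6: alpha = 0.1. fail to reject H0.

W+ = 20.5, W- = 7.5, W = min = 7.5, p = 0.267584, fail to reject H0.


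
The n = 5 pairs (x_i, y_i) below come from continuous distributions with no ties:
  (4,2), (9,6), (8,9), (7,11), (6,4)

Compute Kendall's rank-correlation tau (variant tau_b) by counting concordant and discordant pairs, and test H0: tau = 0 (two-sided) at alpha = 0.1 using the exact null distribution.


Step 1: Enumerate the 10 unordered pairs (i,j) with i<j and classify each by sign(x_j-x_i) * sign(y_j-y_i).
  (1,2):dx=+5,dy=+4->C; (1,3):dx=+4,dy=+7->C; (1,4):dx=+3,dy=+9->C; (1,5):dx=+2,dy=+2->C
  (2,3):dx=-1,dy=+3->D; (2,4):dx=-2,dy=+5->D; (2,5):dx=-3,dy=-2->C; (3,4):dx=-1,dy=+2->D
  (3,5):dx=-2,dy=-5->C; (4,5):dx=-1,dy=-7->C
Step 2: C = 7, D = 3, total pairs = 10.
Step 3: tau = (C - D)/(n(n-1)/2) = (7 - 3)/10 = 0.400000.
Step 4: Exact two-sided p-value (enumerate n! = 120 permutations of y under H0): p = 0.483333.
Step 5: alpha = 0.1. fail to reject H0.

tau_b = 0.4000 (C=7, D=3), p = 0.483333, fail to reject H0.


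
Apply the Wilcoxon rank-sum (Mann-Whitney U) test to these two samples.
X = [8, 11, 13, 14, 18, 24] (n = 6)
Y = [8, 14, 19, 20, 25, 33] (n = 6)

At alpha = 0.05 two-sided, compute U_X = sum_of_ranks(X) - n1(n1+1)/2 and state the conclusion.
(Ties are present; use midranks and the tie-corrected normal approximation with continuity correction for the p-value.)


Step 1: Combine and sort all 12 observations; assign midranks.
sorted (value, group): (8,X), (8,Y), (11,X), (13,X), (14,X), (14,Y), (18,X), (19,Y), (20,Y), (24,X), (25,Y), (33,Y)
ranks: 8->1.5, 8->1.5, 11->3, 13->4, 14->5.5, 14->5.5, 18->7, 19->8, 20->9, 24->10, 25->11, 33->12
Step 2: Rank sum for X: R1 = 1.5 + 3 + 4 + 5.5 + 7 + 10 = 31.
Step 3: U_X = R1 - n1(n1+1)/2 = 31 - 6*7/2 = 31 - 21 = 10.
       U_Y = n1*n2 - U_X = 36 - 10 = 26.
Step 4: Ties are present, so use the tie-corrected normal approximation (with continuity correction) for the p-value.
Step 5: p-value = 0.228133; compare to alpha = 0.05. fail to reject H0.

U_X = 10, p = 0.228133, fail to reject H0 at alpha = 0.05.


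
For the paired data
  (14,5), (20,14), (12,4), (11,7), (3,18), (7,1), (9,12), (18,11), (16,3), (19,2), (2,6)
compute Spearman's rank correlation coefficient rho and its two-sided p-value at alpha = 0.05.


Step 1: Rank x and y separately (midranks; no ties here).
rank(x): 14->7, 20->11, 12->6, 11->5, 3->2, 7->3, 9->4, 18->9, 16->8, 19->10, 2->1
rank(y): 5->5, 14->10, 4->4, 7->7, 18->11, 1->1, 12->9, 11->8, 3->3, 2->2, 6->6
Step 2: d_i = R_x(i) - R_y(i); compute d_i^2.
  (7-5)^2=4, (11-10)^2=1, (6-4)^2=4, (5-7)^2=4, (2-11)^2=81, (3-1)^2=4, (4-9)^2=25, (9-8)^2=1, (8-3)^2=25, (10-2)^2=64, (1-6)^2=25
sum(d^2) = 238.
Step 3: rho = 1 - 6*238 / (11*(11^2 - 1)) = 1 - 1428/1320 = -0.081818.
Step 4: Under H0, t = rho * sqrt((n-2)/(1-rho^2)) = -0.2463 ~ t(9).
Step 5: Two-sided p-value from the t-distribution with 9 df = 0.810990.
Step 6: alpha = 0.05. fail to reject H0.

rho = -0.0818, p = 0.810990, fail to reject H0 at alpha = 0.05.


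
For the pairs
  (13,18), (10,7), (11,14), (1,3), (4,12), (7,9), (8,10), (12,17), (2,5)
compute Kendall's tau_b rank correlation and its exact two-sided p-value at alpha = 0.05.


Step 1: Enumerate the 36 unordered pairs (i,j) with i<j and classify each by sign(x_j-x_i) * sign(y_j-y_i).
  (1,2):dx=-3,dy=-11->C; (1,3):dx=-2,dy=-4->C; (1,4):dx=-12,dy=-15->C; (1,5):dx=-9,dy=-6->C
  (1,6):dx=-6,dy=-9->C; (1,7):dx=-5,dy=-8->C; (1,8):dx=-1,dy=-1->C; (1,9):dx=-11,dy=-13->C
  (2,3):dx=+1,dy=+7->C; (2,4):dx=-9,dy=-4->C; (2,5):dx=-6,dy=+5->D; (2,6):dx=-3,dy=+2->D
  (2,7):dx=-2,dy=+3->D; (2,8):dx=+2,dy=+10->C; (2,9):dx=-8,dy=-2->C; (3,4):dx=-10,dy=-11->C
  (3,5):dx=-7,dy=-2->C; (3,6):dx=-4,dy=-5->C; (3,7):dx=-3,dy=-4->C; (3,8):dx=+1,dy=+3->C
  (3,9):dx=-9,dy=-9->C; (4,5):dx=+3,dy=+9->C; (4,6):dx=+6,dy=+6->C; (4,7):dx=+7,dy=+7->C
  (4,8):dx=+11,dy=+14->C; (4,9):dx=+1,dy=+2->C; (5,6):dx=+3,dy=-3->D; (5,7):dx=+4,dy=-2->D
  (5,8):dx=+8,dy=+5->C; (5,9):dx=-2,dy=-7->C; (6,7):dx=+1,dy=+1->C; (6,8):dx=+5,dy=+8->C
  (6,9):dx=-5,dy=-4->C; (7,8):dx=+4,dy=+7->C; (7,9):dx=-6,dy=-5->C; (8,9):dx=-10,dy=-12->C
Step 2: C = 31, D = 5, total pairs = 36.
Step 3: tau = (C - D)/(n(n-1)/2) = (31 - 5)/36 = 0.722222.
Step 4: Exact two-sided p-value (enumerate n! = 362880 permutations of y under H0): p = 0.005886.
Step 5: alpha = 0.05. reject H0.

tau_b = 0.7222 (C=31, D=5), p = 0.005886, reject H0.


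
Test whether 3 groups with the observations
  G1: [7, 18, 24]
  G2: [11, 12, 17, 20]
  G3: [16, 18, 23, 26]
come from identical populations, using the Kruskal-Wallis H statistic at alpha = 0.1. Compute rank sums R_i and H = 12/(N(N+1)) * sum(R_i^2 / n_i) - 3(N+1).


Step 1: Combine all N = 11 observations and assign midranks.
sorted (value, group, rank): (7,G1,1), (11,G2,2), (12,G2,3), (16,G3,4), (17,G2,5), (18,G1,6.5), (18,G3,6.5), (20,G2,8), (23,G3,9), (24,G1,10), (26,G3,11)
Step 2: Sum ranks within each group.
R_1 = 17.5 (n_1 = 3)
R_2 = 18 (n_2 = 4)
R_3 = 30.5 (n_3 = 4)
Step 3: H = 12/(N(N+1)) * sum(R_i^2/n_i) - 3(N+1)
     = 12/(11*12) * (17.5^2/3 + 18^2/4 + 30.5^2/4) - 3*12
     = 0.090909 * 415.646 - 36
     = 1.785985.
Step 4: Ties present; correction factor C = 1 - 6/(11^3 - 11) = 0.995455. Corrected H = 1.785985 / 0.995455 = 1.794140.
Step 5: Under H0, H ~ chi^2(2); p-value = 0.407763.
Step 6: alpha = 0.1. fail to reject H0.

H = 1.7941, df = 2, p = 0.407763, fail to reject H0.


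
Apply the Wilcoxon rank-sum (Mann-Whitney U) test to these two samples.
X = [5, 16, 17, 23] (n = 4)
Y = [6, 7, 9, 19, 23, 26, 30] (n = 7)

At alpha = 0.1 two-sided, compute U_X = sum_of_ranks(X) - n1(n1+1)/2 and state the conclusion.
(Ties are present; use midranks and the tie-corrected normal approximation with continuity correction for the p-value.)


Step 1: Combine and sort all 11 observations; assign midranks.
sorted (value, group): (5,X), (6,Y), (7,Y), (9,Y), (16,X), (17,X), (19,Y), (23,X), (23,Y), (26,Y), (30,Y)
ranks: 5->1, 6->2, 7->3, 9->4, 16->5, 17->6, 19->7, 23->8.5, 23->8.5, 26->10, 30->11
Step 2: Rank sum for X: R1 = 1 + 5 + 6 + 8.5 = 20.5.
Step 3: U_X = R1 - n1(n1+1)/2 = 20.5 - 4*5/2 = 20.5 - 10 = 10.5.
       U_Y = n1*n2 - U_X = 28 - 10.5 = 17.5.
Step 4: Ties are present, so use the tie-corrected normal approximation (with continuity correction) for the p-value.
Step 5: p-value = 0.569872; compare to alpha = 0.1. fail to reject H0.

U_X = 10.5, p = 0.569872, fail to reject H0 at alpha = 0.1.


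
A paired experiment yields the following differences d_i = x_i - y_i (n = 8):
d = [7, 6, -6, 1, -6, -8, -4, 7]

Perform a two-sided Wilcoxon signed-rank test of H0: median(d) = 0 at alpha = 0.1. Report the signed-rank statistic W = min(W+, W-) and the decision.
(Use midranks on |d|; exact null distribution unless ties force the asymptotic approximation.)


Step 1: Drop any zero differences (none here) and take |d_i|.
|d| = [7, 6, 6, 1, 6, 8, 4, 7]
Step 2: Midrank |d_i| (ties get averaged ranks).
ranks: |7|->6.5, |6|->4, |6|->4, |1|->1, |6|->4, |8|->8, |4|->2, |7|->6.5
Step 3: Attach original signs; sum ranks with positive sign and with negative sign.
W+ = 6.5 + 4 + 1 + 6.5 = 18
W- = 4 + 4 + 8 + 2 = 18
(Check: W+ + W- = 36 should equal n(n+1)/2 = 36.)
Step 4: Test statistic W = min(W+, W-) = 18.
Step 5: Ties in |d|, so use the tie-corrected normal approximation.
        E[W] = n(n+1)/4 = 8*9/4 = 18.
        Tie groups: |d|=6 (t=3), |d|=7 (t=2); sum(t^3 - t) = 30.
        Var[W] = n(n+1)(2n+1)/24 - sum(t^3-t)/48 = 1224/24 - 30/48 = 50.375.
        z = (W - E[W]) / sqrt(Var[W]) = (18 - 18) / 7.0975 = 0.0000.
        Two-sided p = 2*Phi(z) = 1.000000.
Step 6: alpha = 0.1. fail to reject H0.

W+ = 18, W- = 18, W = min = 18, p = 1.000000, fail to reject H0.


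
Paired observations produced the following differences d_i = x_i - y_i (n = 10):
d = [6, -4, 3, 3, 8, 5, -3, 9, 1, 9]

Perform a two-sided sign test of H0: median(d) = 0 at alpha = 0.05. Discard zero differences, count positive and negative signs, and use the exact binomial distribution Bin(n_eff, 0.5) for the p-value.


Step 1: Discard zero differences. Original n = 10; n_eff = number of nonzero differences = 10.
Nonzero differences (with sign): +6, -4, +3, +3, +8, +5, -3, +9, +1, +9
Step 2: Count signs: positive = 8, negative = 2.
Step 3: Under H0: P(positive) = 0.5, so the number of positives S ~ Bin(10, 0.5).
Step 4: Two-sided exact p-value = sum of Bin(10,0.5) probabilities at or below the observed probability = 0.109375.
Step 5: alpha = 0.05. fail to reject H0.

n_eff = 10, pos = 8, neg = 2, p = 0.109375, fail to reject H0.


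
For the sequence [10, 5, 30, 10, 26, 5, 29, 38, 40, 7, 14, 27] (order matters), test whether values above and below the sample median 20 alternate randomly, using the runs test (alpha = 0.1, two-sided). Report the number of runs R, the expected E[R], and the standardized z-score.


Step 1: Compute median = 20; label A = above, B = below.
Labels in order: BBABABAAABBA  (n_A = 6, n_B = 6)
Step 2: Count runs R = 8.
Step 3: Under H0 (random ordering), E[R] = 2*n_A*n_B/(n_A+n_B) + 1 = 2*6*6/12 + 1 = 7.0000.
        Var[R] = 2*n_A*n_B*(2*n_A*n_B - n_A - n_B) / ((n_A+n_B)^2 * (n_A+n_B-1)) = 4320/1584 = 2.7273.
        SD[R] = 1.6514.
Step 4: Continuity-corrected z = (R - 0.5 - E[R]) / SD[R] = (8 - 0.5 - 7.0000) / 1.6514 = 0.3028.
Step 5: Two-sided p-value via normal approximation = 2*(1 - Phi(|z|)) = 0.762069.
Step 6: alpha = 0.1. fail to reject H0.

R = 8, z = 0.3028, p = 0.762069, fail to reject H0.


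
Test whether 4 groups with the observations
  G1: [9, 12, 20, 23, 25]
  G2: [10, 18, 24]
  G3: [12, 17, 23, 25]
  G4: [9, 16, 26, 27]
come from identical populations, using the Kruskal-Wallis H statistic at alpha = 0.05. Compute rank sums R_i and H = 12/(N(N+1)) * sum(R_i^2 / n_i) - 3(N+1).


Step 1: Combine all N = 16 observations and assign midranks.
sorted (value, group, rank): (9,G1,1.5), (9,G4,1.5), (10,G2,3), (12,G1,4.5), (12,G3,4.5), (16,G4,6), (17,G3,7), (18,G2,8), (20,G1,9), (23,G1,10.5), (23,G3,10.5), (24,G2,12), (25,G1,13.5), (25,G3,13.5), (26,G4,15), (27,G4,16)
Step 2: Sum ranks within each group.
R_1 = 39 (n_1 = 5)
R_2 = 23 (n_2 = 3)
R_3 = 35.5 (n_3 = 4)
R_4 = 38.5 (n_4 = 4)
Step 3: H = 12/(N(N+1)) * sum(R_i^2/n_i) - 3(N+1)
     = 12/(16*17) * (39^2/5 + 23^2/3 + 35.5^2/4 + 38.5^2/4) - 3*17
     = 0.044118 * 1166.16 - 51
     = 0.448162.
Step 4: Ties present; correction factor C = 1 - 24/(16^3 - 16) = 0.994118. Corrected H = 0.448162 / 0.994118 = 0.450814.
Step 5: Under H0, H ~ chi^2(3); p-value = 0.929557.
Step 6: alpha = 0.05. fail to reject H0.

H = 0.4508, df = 3, p = 0.929557, fail to reject H0.


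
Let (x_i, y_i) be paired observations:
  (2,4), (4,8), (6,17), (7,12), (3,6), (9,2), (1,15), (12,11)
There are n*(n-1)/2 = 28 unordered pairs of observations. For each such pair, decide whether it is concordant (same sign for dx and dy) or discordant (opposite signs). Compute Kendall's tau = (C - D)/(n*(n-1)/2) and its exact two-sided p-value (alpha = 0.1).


Step 1: Enumerate the 28 unordered pairs (i,j) with i<j and classify each by sign(x_j-x_i) * sign(y_j-y_i).
  (1,2):dx=+2,dy=+4->C; (1,3):dx=+4,dy=+13->C; (1,4):dx=+5,dy=+8->C; (1,5):dx=+1,dy=+2->C
  (1,6):dx=+7,dy=-2->D; (1,7):dx=-1,dy=+11->D; (1,8):dx=+10,dy=+7->C; (2,3):dx=+2,dy=+9->C
  (2,4):dx=+3,dy=+4->C; (2,5):dx=-1,dy=-2->C; (2,6):dx=+5,dy=-6->D; (2,7):dx=-3,dy=+7->D
  (2,8):dx=+8,dy=+3->C; (3,4):dx=+1,dy=-5->D; (3,5):dx=-3,dy=-11->C; (3,6):dx=+3,dy=-15->D
  (3,7):dx=-5,dy=-2->C; (3,8):dx=+6,dy=-6->D; (4,5):dx=-4,dy=-6->C; (4,6):dx=+2,dy=-10->D
  (4,7):dx=-6,dy=+3->D; (4,8):dx=+5,dy=-1->D; (5,6):dx=+6,dy=-4->D; (5,7):dx=-2,dy=+9->D
  (5,8):dx=+9,dy=+5->C; (6,7):dx=-8,dy=+13->D; (6,8):dx=+3,dy=+9->C; (7,8):dx=+11,dy=-4->D
Step 2: C = 14, D = 14, total pairs = 28.
Step 3: tau = (C - D)/(n(n-1)/2) = (14 - 14)/28 = 0.000000.
Step 4: Exact two-sided p-value (enumerate n! = 40320 permutations of y under H0): p = 1.000000.
Step 5: alpha = 0.1. fail to reject H0.

tau_b = 0.0000 (C=14, D=14), p = 1.000000, fail to reject H0.


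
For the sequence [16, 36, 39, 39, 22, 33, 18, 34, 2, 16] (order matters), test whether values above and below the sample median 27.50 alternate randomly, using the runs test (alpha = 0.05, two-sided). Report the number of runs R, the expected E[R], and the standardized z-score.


Step 1: Compute median = 27.50; label A = above, B = below.
Labels in order: BAAABABABB  (n_A = 5, n_B = 5)
Step 2: Count runs R = 7.
Step 3: Under H0 (random ordering), E[R] = 2*n_A*n_B/(n_A+n_B) + 1 = 2*5*5/10 + 1 = 6.0000.
        Var[R] = 2*n_A*n_B*(2*n_A*n_B - n_A - n_B) / ((n_A+n_B)^2 * (n_A+n_B-1)) = 2000/900 = 2.2222.
        SD[R] = 1.4907.
Step 4: Continuity-corrected z = (R - 0.5 - E[R]) / SD[R] = (7 - 0.5 - 6.0000) / 1.4907 = 0.3354.
Step 5: Two-sided p-value via normal approximation = 2*(1 - Phi(|z|)) = 0.737316.
Step 6: alpha = 0.05. fail to reject H0.

R = 7, z = 0.3354, p = 0.737316, fail to reject H0.


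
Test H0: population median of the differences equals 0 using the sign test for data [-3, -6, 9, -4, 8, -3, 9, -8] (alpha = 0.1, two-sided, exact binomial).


Step 1: Discard zero differences. Original n = 8; n_eff = number of nonzero differences = 8.
Nonzero differences (with sign): -3, -6, +9, -4, +8, -3, +9, -8
Step 2: Count signs: positive = 3, negative = 5.
Step 3: Under H0: P(positive) = 0.5, so the number of positives S ~ Bin(8, 0.5).
Step 4: Two-sided exact p-value = sum of Bin(8,0.5) probabilities at or below the observed probability = 0.726562.
Step 5: alpha = 0.1. fail to reject H0.

n_eff = 8, pos = 3, neg = 5, p = 0.726562, fail to reject H0.


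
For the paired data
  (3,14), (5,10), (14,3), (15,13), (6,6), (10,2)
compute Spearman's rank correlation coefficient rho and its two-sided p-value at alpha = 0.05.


Step 1: Rank x and y separately (midranks; no ties here).
rank(x): 3->1, 5->2, 14->5, 15->6, 6->3, 10->4
rank(y): 14->6, 10->4, 3->2, 13->5, 6->3, 2->1
Step 2: d_i = R_x(i) - R_y(i); compute d_i^2.
  (1-6)^2=25, (2-4)^2=4, (5-2)^2=9, (6-5)^2=1, (3-3)^2=0, (4-1)^2=9
sum(d^2) = 48.
Step 3: rho = 1 - 6*48 / (6*(6^2 - 1)) = 1 - 288/210 = -0.371429.
Step 4: Under H0, t = rho * sqrt((n-2)/(1-rho^2)) = -0.8001 ~ t(4).
Step 5: Two-sided p-value from the t-distribution with 4 df = 0.468478.
Step 6: alpha = 0.05. fail to reject H0.

rho = -0.3714, p = 0.468478, fail to reject H0 at alpha = 0.05.


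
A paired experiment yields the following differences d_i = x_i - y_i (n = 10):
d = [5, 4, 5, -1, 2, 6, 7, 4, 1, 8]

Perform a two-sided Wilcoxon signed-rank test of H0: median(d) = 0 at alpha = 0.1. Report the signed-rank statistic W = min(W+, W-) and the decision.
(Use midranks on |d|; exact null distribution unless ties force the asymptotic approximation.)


Step 1: Drop any zero differences (none here) and take |d_i|.
|d| = [5, 4, 5, 1, 2, 6, 7, 4, 1, 8]
Step 2: Midrank |d_i| (ties get averaged ranks).
ranks: |5|->6.5, |4|->4.5, |5|->6.5, |1|->1.5, |2|->3, |6|->8, |7|->9, |4|->4.5, |1|->1.5, |8|->10
Step 3: Attach original signs; sum ranks with positive sign and with negative sign.
W+ = 6.5 + 4.5 + 6.5 + 3 + 8 + 9 + 4.5 + 1.5 + 10 = 53.5
W- = 1.5 = 1.5
(Check: W+ + W- = 55 should equal n(n+1)/2 = 55.)
Step 4: Test statistic W = min(W+, W-) = 1.5.
Step 5: Ties in |d|, so use the tie-corrected normal approximation.
        E[W] = n(n+1)/4 = 10*11/4 = 27.5.
        Tie groups: |d|=1 (t=2), |d|=4 (t=2), |d|=5 (t=2); sum(t^3 - t) = 18.
        Var[W] = n(n+1)(2n+1)/24 - sum(t^3-t)/48 = 2310/24 - 18/48 = 95.875.
        z = (W - E[W]) / sqrt(Var[W]) = (1.5 - 27.5) / 9.7916 = -2.6553.
        Two-sided p = 2*Phi(z) = 0.007923.
Step 6: alpha = 0.1. reject H0.

W+ = 53.5, W- = 1.5, W = min = 1.5, p = 0.007923, reject H0.


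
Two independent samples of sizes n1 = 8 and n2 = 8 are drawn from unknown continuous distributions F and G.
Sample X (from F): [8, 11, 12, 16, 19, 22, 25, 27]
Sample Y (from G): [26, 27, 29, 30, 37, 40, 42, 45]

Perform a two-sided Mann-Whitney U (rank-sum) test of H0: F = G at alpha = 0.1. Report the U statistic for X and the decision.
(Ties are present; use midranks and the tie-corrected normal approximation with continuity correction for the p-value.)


Step 1: Combine and sort all 16 observations; assign midranks.
sorted (value, group): (8,X), (11,X), (12,X), (16,X), (19,X), (22,X), (25,X), (26,Y), (27,X), (27,Y), (29,Y), (30,Y), (37,Y), (40,Y), (42,Y), (45,Y)
ranks: 8->1, 11->2, 12->3, 16->4, 19->5, 22->6, 25->7, 26->8, 27->9.5, 27->9.5, 29->11, 30->12, 37->13, 40->14, 42->15, 45->16
Step 2: Rank sum for X: R1 = 1 + 2 + 3 + 4 + 5 + 6 + 7 + 9.5 = 37.5.
Step 3: U_X = R1 - n1(n1+1)/2 = 37.5 - 8*9/2 = 37.5 - 36 = 1.5.
       U_Y = n1*n2 - U_X = 64 - 1.5 = 62.5.
Step 4: Ties are present, so use the tie-corrected normal approximation (with continuity correction) for the p-value.
Step 5: p-value = 0.001616; compare to alpha = 0.1. reject H0.

U_X = 1.5, p = 0.001616, reject H0 at alpha = 0.1.


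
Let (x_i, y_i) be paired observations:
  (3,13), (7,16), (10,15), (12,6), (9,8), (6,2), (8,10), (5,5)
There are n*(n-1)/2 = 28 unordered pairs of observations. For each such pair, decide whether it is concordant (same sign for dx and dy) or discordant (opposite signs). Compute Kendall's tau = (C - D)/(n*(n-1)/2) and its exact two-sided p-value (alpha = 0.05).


Step 1: Enumerate the 28 unordered pairs (i,j) with i<j and classify each by sign(x_j-x_i) * sign(y_j-y_i).
  (1,2):dx=+4,dy=+3->C; (1,3):dx=+7,dy=+2->C; (1,4):dx=+9,dy=-7->D; (1,5):dx=+6,dy=-5->D
  (1,6):dx=+3,dy=-11->D; (1,7):dx=+5,dy=-3->D; (1,8):dx=+2,dy=-8->D; (2,3):dx=+3,dy=-1->D
  (2,4):dx=+5,dy=-10->D; (2,5):dx=+2,dy=-8->D; (2,6):dx=-1,dy=-14->C; (2,7):dx=+1,dy=-6->D
  (2,8):dx=-2,dy=-11->C; (3,4):dx=+2,dy=-9->D; (3,5):dx=-1,dy=-7->C; (3,6):dx=-4,dy=-13->C
  (3,7):dx=-2,dy=-5->C; (3,8):dx=-5,dy=-10->C; (4,5):dx=-3,dy=+2->D; (4,6):dx=-6,dy=-4->C
  (4,7):dx=-4,dy=+4->D; (4,8):dx=-7,dy=-1->C; (5,6):dx=-3,dy=-6->C; (5,7):dx=-1,dy=+2->D
  (5,8):dx=-4,dy=-3->C; (6,7):dx=+2,dy=+8->C; (6,8):dx=-1,dy=+3->D; (7,8):dx=-3,dy=-5->C
Step 2: C = 14, D = 14, total pairs = 28.
Step 3: tau = (C - D)/(n(n-1)/2) = (14 - 14)/28 = 0.000000.
Step 4: Exact two-sided p-value (enumerate n! = 40320 permutations of y under H0): p = 1.000000.
Step 5: alpha = 0.05. fail to reject H0.

tau_b = 0.0000 (C=14, D=14), p = 1.000000, fail to reject H0.


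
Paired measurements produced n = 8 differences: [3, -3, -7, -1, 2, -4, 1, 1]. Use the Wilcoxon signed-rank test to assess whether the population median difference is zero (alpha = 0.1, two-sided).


Step 1: Drop any zero differences (none here) and take |d_i|.
|d| = [3, 3, 7, 1, 2, 4, 1, 1]
Step 2: Midrank |d_i| (ties get averaged ranks).
ranks: |3|->5.5, |3|->5.5, |7|->8, |1|->2, |2|->4, |4|->7, |1|->2, |1|->2
Step 3: Attach original signs; sum ranks with positive sign and with negative sign.
W+ = 5.5 + 4 + 2 + 2 = 13.5
W- = 5.5 + 8 + 2 + 7 = 22.5
(Check: W+ + W- = 36 should equal n(n+1)/2 = 36.)
Step 4: Test statistic W = min(W+, W-) = 13.5.
Step 5: Ties in |d|, so use the tie-corrected normal approximation.
        E[W] = n(n+1)/4 = 8*9/4 = 18.
        Tie groups: |d|=1 (t=3), |d|=3 (t=2); sum(t^3 - t) = 30.
        Var[W] = n(n+1)(2n+1)/24 - sum(t^3-t)/48 = 1224/24 - 30/48 = 50.375.
        z = (W - E[W]) / sqrt(Var[W]) = (13.5 - 18) / 7.0975 = -0.6340.
        Two-sided p = 2*Phi(z) = 0.526066.
Step 6: alpha = 0.1. fail to reject H0.

W+ = 13.5, W- = 22.5, W = min = 13.5, p = 0.526066, fail to reject H0.
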